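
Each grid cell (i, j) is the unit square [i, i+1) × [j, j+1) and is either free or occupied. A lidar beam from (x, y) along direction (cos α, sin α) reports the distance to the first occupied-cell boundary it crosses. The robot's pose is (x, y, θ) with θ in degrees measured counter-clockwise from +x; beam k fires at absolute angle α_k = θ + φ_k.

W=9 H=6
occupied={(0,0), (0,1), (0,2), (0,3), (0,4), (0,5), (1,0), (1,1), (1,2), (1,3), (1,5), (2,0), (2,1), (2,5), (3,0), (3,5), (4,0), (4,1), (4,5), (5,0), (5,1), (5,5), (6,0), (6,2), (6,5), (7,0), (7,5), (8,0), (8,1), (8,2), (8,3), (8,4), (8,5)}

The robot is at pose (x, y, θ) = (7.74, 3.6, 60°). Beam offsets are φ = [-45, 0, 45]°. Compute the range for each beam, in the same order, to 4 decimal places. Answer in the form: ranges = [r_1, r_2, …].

beam 1: φ=-45°, α=15°
  d=(0.9659,0.2588)  start (7,3)  tX=0.2692 tY=1.5455  stride 1/|dx|=1.0353 1/|dy|=3.8637
    cross x-line → (8,3), t=0.2692 (wall)
  → r_1 = 0.2692
beam 2: φ=0°, α=60°
  d=(0.5000,0.8660)  start (7,3)  tX=0.5200 tY=0.4619  stride 1/|dx|=2.0000 1/|dy|=1.1547
    cross y-line → (7,4), t=0.4619
    cross x-line → (8,4), t=0.5200 (wall)
  → r_2 = 0.5200
beam 3: φ=45°, α=105°
  d=(-0.2588,0.9659)  start (7,3)  tX=2.8591 tY=0.4141  stride 1/|dx|=3.8637 1/|dy|=1.0353
    cross y-line → (7,4), t=0.4141
    cross y-line → (7,5), t=1.4494 (wall)
  → r_3 = 1.4494

ranges = [0.2692, 0.5200, 1.4494]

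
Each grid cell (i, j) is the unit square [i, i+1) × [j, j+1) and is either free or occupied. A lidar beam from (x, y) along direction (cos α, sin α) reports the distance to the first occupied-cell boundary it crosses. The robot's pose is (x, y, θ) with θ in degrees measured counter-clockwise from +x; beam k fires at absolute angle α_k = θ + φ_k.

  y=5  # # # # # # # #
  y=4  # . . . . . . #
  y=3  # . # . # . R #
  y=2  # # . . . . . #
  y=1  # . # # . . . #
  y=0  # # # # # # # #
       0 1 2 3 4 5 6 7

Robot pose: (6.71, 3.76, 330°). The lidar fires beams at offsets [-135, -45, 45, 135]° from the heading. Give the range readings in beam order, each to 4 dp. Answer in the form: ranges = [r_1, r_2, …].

ranges = [1.7703, 1.1205, 0.3002, 1.2837]

beam 1: φ=-135°, α=195°
  direction (-0.9659, -0.2588); cell (6,3); t to first gridline: x 0.7350, y 2.9364 (then +1.0353 / +3.8637)
    (5,3) via x @ 0.7350
    (4,3) via x @ 1.7703  # hit
  → r_1 = 1.7703
beam 2: φ=-45°, α=285°
  direction (0.2588, -0.9659); cell (6,3); t to first gridline: x 1.1205, y 0.7868 (then +3.8637 / +1.0353)
    (6,2) via y @ 0.7868
    (7,2) via x @ 1.1205  # hit
  → r_2 = 1.1205
beam 3: φ=45°, α=15°
  direction (0.9659, 0.2588); cell (6,3); t to first gridline: x 0.3002, y 0.9273 (then +1.0353 / +3.8637)
    (7,3) via x @ 0.3002  # hit
  → r_3 = 0.3002
beam 4: φ=135°, α=105°
  direction (-0.2588, 0.9659); cell (6,3); t to first gridline: x 2.7432, y 0.2485 (then +3.8637 / +1.0353)
    (6,4) via y @ 0.2485
    (6,5) via y @ 1.2837  # hit
  → r_4 = 1.2837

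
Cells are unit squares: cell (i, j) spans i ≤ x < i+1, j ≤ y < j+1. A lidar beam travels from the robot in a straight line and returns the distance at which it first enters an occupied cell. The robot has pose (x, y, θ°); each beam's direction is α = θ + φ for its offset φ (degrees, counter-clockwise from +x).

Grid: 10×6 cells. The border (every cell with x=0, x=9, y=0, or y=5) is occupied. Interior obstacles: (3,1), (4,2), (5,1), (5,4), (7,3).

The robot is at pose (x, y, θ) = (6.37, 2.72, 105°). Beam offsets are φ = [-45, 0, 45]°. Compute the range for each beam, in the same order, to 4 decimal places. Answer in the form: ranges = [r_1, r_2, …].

ranges = [1.2600, 1.4296, 4.5600]

beam 1: φ=-45°, α=60°
  d=(0.5000,0.8660)  start (6,2)  tX=1.2600 tY=0.3233  stride 1/|dx|=2.0000 1/|dy|=1.1547
    cross y-line → (6,3), t=0.3233
    cross x-line → (7,3), t=1.2600 (wall)
  → r_1 = 1.2600
beam 2: φ=0°, α=105°
  d=(-0.2588,0.9659)  start (6,2)  tX=1.4296 tY=0.2899  stride 1/|dx|=3.8637 1/|dy|=1.0353
    cross y-line → (6,3), t=0.2899
    cross y-line → (6,4), t=1.3252
    cross x-line → (5,4), t=1.4296 (wall)
  → r_2 = 1.4296
beam 3: φ=45°, α=150°
  d=(-0.8660,0.5000)  start (6,2)  tX=0.4272 tY=0.5600  stride 1/|dx|=1.1547 1/|dy|=2.0000
    cross x-line → (5,2), t=0.4272
    cross y-line → (5,3), t=0.5600
    cross x-line → (4,3), t=1.5819
    cross y-line → (4,4), t=2.5600
    cross x-line → (3,4), t=2.7366
    cross x-line → (2,4), t=3.8913
    cross y-line → (2,5), t=4.5600 (wall)
  → r_3 = 4.5600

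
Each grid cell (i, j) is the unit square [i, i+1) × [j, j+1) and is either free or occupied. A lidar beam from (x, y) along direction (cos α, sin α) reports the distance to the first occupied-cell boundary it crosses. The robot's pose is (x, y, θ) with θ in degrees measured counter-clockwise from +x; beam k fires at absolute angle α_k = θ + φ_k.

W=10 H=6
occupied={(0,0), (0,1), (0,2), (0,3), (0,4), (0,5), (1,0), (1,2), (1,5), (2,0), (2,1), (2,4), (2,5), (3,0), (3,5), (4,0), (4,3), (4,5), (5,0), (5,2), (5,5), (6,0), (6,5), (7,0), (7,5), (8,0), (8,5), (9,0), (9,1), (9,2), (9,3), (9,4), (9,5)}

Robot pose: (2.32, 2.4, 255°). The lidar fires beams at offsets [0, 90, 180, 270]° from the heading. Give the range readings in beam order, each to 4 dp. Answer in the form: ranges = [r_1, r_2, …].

ranges = [0.4141, 5.4092, 1.6564, 0.3313]

beam 1: φ=0°, α=255°
  d=(-0.2588,-0.9659)  start (2,2)  tX=1.2364 tY=0.4141  stride 1/|dx|=3.8637 1/|dy|=1.0353
    cross y-line → (2,1), t=0.4141 (wall)
  → r_1 = 0.4141
beam 2: φ=90°, α=345°
  d=(0.9659,-0.2588)  start (2,2)  tX=0.7040 tY=1.5455  stride 1/|dx|=1.0353 1/|dy|=3.8637
    cross x-line → (3,2), t=0.7040
    cross y-line → (3,1), t=1.5455
    cross x-line → (4,1), t=1.7393
    cross x-line → (5,1), t=2.7745
    cross x-line → (6,1), t=3.8098
    cross x-line → (7,1), t=4.8451
    cross y-line → (7,0), t=5.4092 (wall)
  → r_2 = 5.4092
beam 3: φ=180°, α=75°
  d=(0.2588,0.9659)  start (2,2)  tX=2.6273 tY=0.6212  stride 1/|dx|=3.8637 1/|dy|=1.0353
    cross y-line → (2,3), t=0.6212
    cross y-line → (2,4), t=1.6564 (wall)
  → r_3 = 1.6564
beam 4: φ=270°, α=165°
  d=(-0.9659,0.2588)  start (2,2)  tX=0.3313 tY=2.3182  stride 1/|dx|=1.0353 1/|dy|=3.8637
    cross x-line → (1,2), t=0.3313 (wall)
  → r_4 = 0.3313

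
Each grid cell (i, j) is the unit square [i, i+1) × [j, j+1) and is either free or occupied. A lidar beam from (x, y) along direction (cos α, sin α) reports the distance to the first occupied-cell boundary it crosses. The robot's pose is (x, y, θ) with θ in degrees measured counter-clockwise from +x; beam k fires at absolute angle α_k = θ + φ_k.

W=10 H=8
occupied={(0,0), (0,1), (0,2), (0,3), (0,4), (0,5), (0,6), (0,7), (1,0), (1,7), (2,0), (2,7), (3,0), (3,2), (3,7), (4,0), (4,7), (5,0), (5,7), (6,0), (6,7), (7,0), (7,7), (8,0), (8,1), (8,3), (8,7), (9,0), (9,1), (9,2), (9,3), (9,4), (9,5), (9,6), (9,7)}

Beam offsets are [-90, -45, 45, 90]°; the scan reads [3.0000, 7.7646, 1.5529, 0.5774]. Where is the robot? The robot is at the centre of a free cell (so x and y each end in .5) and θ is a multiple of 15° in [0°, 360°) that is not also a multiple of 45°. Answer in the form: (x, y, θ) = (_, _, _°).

(x, y, θ) = (8.5, 5.5, 240°)

Enumerate (i+0.5, j+0.5, θ) over the 45 free cells and 16 admissible headings. For each, cast all 4 beams and compare to the given ranges.
  (7.5, 6.5, 195°): beam 1 = 0.5176 ≠ 3.0000 ✗
  (3.5, 3.5, 285°): beam 1 = 2.5882 ≠ 3.0000 ✗
  (1.5, 2.5, 300°): beam 1 = 0.5774 ≠ 3.0000 ✗
  …
  (8.5, 5.5, 240°): r_1=3.0000, r_2=7.7646, r_3=1.5529, r_4=0.5774 — all match ✓
Only this pose fits every beam.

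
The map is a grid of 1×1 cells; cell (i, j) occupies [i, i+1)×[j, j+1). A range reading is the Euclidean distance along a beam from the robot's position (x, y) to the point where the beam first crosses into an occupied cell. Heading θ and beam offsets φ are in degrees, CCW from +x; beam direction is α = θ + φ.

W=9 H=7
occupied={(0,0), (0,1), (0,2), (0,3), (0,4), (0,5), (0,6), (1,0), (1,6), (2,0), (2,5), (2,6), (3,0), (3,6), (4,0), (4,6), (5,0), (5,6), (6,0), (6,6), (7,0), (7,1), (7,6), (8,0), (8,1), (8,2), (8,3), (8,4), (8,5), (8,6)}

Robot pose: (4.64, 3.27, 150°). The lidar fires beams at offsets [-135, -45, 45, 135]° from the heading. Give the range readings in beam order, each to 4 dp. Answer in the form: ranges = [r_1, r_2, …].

ranges = [3.4785, 2.8263, 3.7684, 2.3501]

beam 1: φ=-135°, α=15°
  cosα=0.9659 sinα=0.2588 | (4,3) | tMaxX 0.3727 tMaxY 2.8205 | tΔX 1.0353 tΔY 3.8637
    t=0.3727 [x] (5,3)
    t=1.4080 [x] (6,3)
    t=2.4433 [x] (7,3)
    t=2.8205 [y] (7,4)
    t=3.4785 [x] (8,4) — stop
  → r_1 = 3.4785
beam 2: φ=-45°, α=105°
  cosα=-0.2588 sinα=0.9659 | (4,3) | tMaxX 2.4728 tMaxY 0.7558 | tΔX 3.8637 tΔY 1.0353
    t=0.7558 [y] (4,4)
    t=1.7910 [y] (4,5)
    t=2.4728 [x] (3,5)
    t=2.8263 [y] (3,6) — stop
  → r_2 = 2.8263
beam 3: φ=45°, α=195°
  cosα=-0.9659 sinα=-0.2588 | (4,3) | tMaxX 0.6626 tMaxY 1.0432 | tΔX 1.0353 tΔY 3.8637
    t=0.6626 [x] (3,3)
    t=1.0432 [y] (3,2)
    t=1.6979 [x] (2,2)
    t=2.7331 [x] (1,2)
    t=3.7684 [x] (0,2) — stop
  → r_3 = 3.7684
beam 4: φ=135°, α=285°
  cosα=0.2588 sinα=-0.9659 | (4,3) | tMaxX 1.3909 tMaxY 0.2795 | tΔX 3.8637 tΔY 1.0353
    t=0.2795 [y] (4,2)
    t=1.3148 [y] (4,1)
    t=1.3909 [x] (5,1)
    t=2.3501 [y] (5,0) — stop
  → r_4 = 2.3501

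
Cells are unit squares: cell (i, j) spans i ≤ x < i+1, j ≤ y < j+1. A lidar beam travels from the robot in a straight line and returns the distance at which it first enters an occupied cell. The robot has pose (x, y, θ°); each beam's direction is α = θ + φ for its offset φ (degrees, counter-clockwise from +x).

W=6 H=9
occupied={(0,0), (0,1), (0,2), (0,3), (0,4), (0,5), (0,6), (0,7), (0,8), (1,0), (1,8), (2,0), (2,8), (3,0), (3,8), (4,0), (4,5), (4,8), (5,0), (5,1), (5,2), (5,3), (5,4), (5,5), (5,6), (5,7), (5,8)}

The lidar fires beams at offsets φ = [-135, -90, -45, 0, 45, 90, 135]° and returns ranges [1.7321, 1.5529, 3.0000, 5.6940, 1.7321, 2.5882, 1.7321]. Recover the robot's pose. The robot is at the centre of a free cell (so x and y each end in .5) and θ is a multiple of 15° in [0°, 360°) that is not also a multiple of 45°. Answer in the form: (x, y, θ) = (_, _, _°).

Candidates: 27 free-cell centres × 16 headings = 432 poses. Raycast each; keep the one whose scan matches to 4 dp.
  (2.5, 2.5, 300°): beam 1 = 1.5529 ≠ 1.7321 ✗
  (3.5, 5.5, 105°): beam 1 = 0.5774 ≠ 1.7321 ✗
  (3.5, 4.5, 285°): beam 1 = 2.8868 ≠ 1.7321 ✗
  (3.5, 6.5, 255°): beam 2 = 2.5882 ≠ 1.5529 ✗
  …
  (2.5, 6.5, 285°): r_1=1.7321, r_2=1.5529, r_3=3.0000, r_4=5.6940, r_5=1.7321, r_6=2.5882, r_7=1.7321 — all match ✓
Only this pose fits every beam.

(x, y, θ) = (2.5, 6.5, 285°)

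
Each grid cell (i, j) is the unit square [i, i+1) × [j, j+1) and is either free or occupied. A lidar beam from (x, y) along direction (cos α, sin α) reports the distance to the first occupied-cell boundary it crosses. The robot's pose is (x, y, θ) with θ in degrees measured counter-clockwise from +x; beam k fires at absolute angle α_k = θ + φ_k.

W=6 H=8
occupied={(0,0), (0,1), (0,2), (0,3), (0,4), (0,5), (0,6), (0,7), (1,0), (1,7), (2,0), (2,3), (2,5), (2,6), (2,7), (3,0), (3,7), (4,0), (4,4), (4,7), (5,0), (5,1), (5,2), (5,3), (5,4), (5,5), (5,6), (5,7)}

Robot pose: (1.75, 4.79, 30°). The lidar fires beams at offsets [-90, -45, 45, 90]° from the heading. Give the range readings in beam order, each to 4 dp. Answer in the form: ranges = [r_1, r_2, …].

beam 1: φ=-90°, α=300°
  direction (0.5000, -0.8660); cell (1,4); t to first gridline: x 0.5000, y 0.9122 (then +2.0000 / +1.1547)
    (2,4) via x @ 0.5000
    (2,3) via y @ 0.9122  # hit
  → r_1 = 0.9122
beam 2: φ=-45°, α=345°
  direction (0.9659, -0.2588); cell (1,4); t to first gridline: x 0.2588, y 3.0523 (then +1.0353 / +3.8637)
    (2,4) via x @ 0.2588
    (3,4) via x @ 1.2941
    (4,4) via x @ 2.3294  # hit
  → r_2 = 2.3294
beam 3: φ=45°, α=75°
  direction (0.2588, 0.9659); cell (1,4); t to first gridline: x 0.9659, y 0.2174 (then +3.8637 / +1.0353)
    (1,5) via y @ 0.2174
    (2,5) via x @ 0.9659  # hit
  → r_3 = 0.9659
beam 4: φ=90°, α=120°
  direction (-0.5000, 0.8660); cell (1,4); t to first gridline: x 1.5000, y 0.2425 (then +2.0000 / +1.1547)
    (1,5) via y @ 0.2425
    (1,6) via y @ 1.3972
    (0,6) via x @ 1.5000  # hit
  → r_4 = 1.5000

ranges = [0.9122, 2.3294, 0.9659, 1.5000]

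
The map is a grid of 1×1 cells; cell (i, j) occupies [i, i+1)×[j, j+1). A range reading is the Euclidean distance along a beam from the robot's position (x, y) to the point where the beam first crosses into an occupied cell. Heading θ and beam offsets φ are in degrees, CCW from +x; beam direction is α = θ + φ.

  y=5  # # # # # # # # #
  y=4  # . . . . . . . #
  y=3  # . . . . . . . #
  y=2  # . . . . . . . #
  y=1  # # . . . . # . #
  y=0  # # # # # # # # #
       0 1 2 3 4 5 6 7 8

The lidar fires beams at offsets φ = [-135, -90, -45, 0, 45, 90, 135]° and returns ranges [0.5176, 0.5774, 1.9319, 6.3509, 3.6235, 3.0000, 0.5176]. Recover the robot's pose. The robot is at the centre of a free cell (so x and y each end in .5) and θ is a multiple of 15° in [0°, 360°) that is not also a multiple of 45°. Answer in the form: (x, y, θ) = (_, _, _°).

Enumerate (i+0.5, j+0.5, θ) over the 26 free cells and 16 admissible headings. For each, cast all 7 beams and compare to the given ranges.
  (3.5, 1.5, 345°): beam 1 = 1.0000 ≠ 0.5176 ✗
  (2.5, 4.5, 255°): beam 1 = 0.5774 ≠ 0.5176 ✗
  (6.5, 3.5, 165°): beam 1 = 1.7321 ≠ 0.5176 ✗
  …
  (2.5, 1.5, 30°): r_1=0.5176, r_2=0.5774, r_3=1.9319, r_4=6.3509, r_5=3.6235, r_6=3.0000, r_7=0.5176 — all match ✓
No second candidate reproduces the full scan.

(x, y, θ) = (2.5, 1.5, 30°)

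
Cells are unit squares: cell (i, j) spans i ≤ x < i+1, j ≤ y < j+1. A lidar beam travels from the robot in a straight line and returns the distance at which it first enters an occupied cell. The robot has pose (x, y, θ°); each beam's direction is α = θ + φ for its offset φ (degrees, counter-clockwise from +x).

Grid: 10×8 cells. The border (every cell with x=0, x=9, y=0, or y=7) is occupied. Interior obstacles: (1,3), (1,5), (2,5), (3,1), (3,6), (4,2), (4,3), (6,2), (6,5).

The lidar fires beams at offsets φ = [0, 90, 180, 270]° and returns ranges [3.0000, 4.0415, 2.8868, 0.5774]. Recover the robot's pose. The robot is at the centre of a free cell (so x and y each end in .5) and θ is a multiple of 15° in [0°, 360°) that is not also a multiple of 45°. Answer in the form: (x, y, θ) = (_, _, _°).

Candidates: 39 free-cell centres × 16 headings = 624 poses. Raycast each; keep the one whose scan matches to 4 dp.
  (8.5, 6.5, 150°): beam 1 = 1.0000 ≠ 3.0000 ✗
  (6.5, 3.5, 165°): beam 1 = 1.5529 ≠ 3.0000 ✗
  (1.5, 4.5, 15°): beam 1 = 4.6587 ≠ 3.0000 ✗
  (5.5, 4.5, 105°): beam 1 = 2.5882 ≠ 3.0000 ✗
  …
  (6.5, 4.5, 150°): r_1=3.0000, r_2=4.0415, r_3=2.8868, r_4=0.5774 — all match ✓
No second candidate reproduces the full scan.

(x, y, θ) = (6.5, 4.5, 150°)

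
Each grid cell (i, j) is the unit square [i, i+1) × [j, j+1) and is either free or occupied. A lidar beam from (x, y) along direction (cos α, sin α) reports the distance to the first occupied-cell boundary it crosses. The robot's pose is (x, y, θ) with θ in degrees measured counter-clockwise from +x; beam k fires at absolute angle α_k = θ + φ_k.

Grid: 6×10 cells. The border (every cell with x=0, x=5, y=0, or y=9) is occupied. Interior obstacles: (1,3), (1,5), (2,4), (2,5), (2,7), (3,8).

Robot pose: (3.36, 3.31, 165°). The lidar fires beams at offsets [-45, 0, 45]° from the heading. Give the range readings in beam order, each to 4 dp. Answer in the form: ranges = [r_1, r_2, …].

beam 1: φ=-45°, α=120°
  direction (-0.5000, 0.8660); cell (3,3); t to first gridline: x 0.7200, y 0.7967 (then +2.0000 / +1.1547)
    (2,3) via x @ 0.7200
    (2,4) via y @ 0.7967  # hit
  → r_1 = 0.7967
beam 2: φ=0°, α=165°
  direction (-0.9659, 0.2588); cell (3,3); t to first gridline: x 0.3727, y 2.6660 (then +1.0353 / +3.8637)
    (2,3) via x @ 0.3727
    (1,3) via x @ 1.4080  # hit
  → r_2 = 1.4080
beam 3: φ=45°, α=210°
  direction (-0.8660, -0.5000); cell (3,3); t to first gridline: x 0.4157, y 0.6200 (then +1.1547 / +2.0000)
    (2,3) via x @ 0.4157
    (2,2) via y @ 0.6200
    (1,2) via x @ 1.5704
    (1,1) via y @ 2.6200
    (0,1) via x @ 2.7251  # hit
  → r_3 = 2.7251

ranges = [0.7967, 1.4080, 2.7251]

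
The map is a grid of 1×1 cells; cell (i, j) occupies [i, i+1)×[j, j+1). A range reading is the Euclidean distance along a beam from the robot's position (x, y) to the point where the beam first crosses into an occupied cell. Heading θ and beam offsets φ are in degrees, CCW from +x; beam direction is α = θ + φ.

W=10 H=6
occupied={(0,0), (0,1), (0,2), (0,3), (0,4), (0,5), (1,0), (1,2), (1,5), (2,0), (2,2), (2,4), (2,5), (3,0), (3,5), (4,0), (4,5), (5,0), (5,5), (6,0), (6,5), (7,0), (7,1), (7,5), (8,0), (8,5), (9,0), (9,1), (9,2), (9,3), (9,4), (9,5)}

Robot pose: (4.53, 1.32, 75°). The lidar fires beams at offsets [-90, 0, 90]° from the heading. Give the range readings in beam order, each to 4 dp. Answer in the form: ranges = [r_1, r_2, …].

beam 1: φ=-90°, α=345°
  direction (0.9659, -0.2588); cell (4,1); t to first gridline: x 0.4866, y 1.2364 (then +1.0353 / +3.8637)
    (5,1) via x @ 0.4866
    (5,0) via y @ 1.2364  # hit
  → r_1 = 1.2364
beam 2: φ=0°, α=75°
  direction (0.2588, 0.9659); cell (4,1); t to first gridline: x 1.8159, y 0.7040 (then +3.8637 / +1.0353)
    (4,2) via y @ 0.7040
    (4,3) via y @ 1.7393
    (5,3) via x @ 1.8159
    (5,4) via y @ 2.7745
    (5,5) via y @ 3.8098  # hit
  → r_2 = 3.8098
beam 3: φ=90°, α=165°
  direction (-0.9659, 0.2588); cell (4,1); t to first gridline: x 0.5487, y 2.6273 (then +1.0353 / +3.8637)
    (3,1) via x @ 0.5487
    (2,1) via x @ 1.5840
    (1,1) via x @ 2.6192
    (1,2) via y @ 2.6273  # hit
  → r_3 = 2.6273

ranges = [1.2364, 3.8098, 2.6273]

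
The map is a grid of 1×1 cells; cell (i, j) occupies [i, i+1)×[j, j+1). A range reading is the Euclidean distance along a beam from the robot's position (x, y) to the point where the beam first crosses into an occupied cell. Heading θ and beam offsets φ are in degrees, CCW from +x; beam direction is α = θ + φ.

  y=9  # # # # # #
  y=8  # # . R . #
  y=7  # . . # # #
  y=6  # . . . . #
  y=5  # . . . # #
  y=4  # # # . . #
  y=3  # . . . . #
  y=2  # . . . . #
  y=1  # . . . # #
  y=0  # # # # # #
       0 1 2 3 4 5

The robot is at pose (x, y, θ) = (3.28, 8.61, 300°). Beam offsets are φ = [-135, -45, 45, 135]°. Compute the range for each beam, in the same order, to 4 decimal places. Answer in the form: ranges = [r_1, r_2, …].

ranges = [1.3252, 0.6315, 1.7807, 0.4038]

beam 1: φ=-135°, α=165°
  dir = (cos 165°, sin 165°) = (-0.9659, 0.2588); from cell (3,8)
  next x-line at t=0.2899, next y-line at t=1.5068; Δt_x=1.0353, Δt_y=3.8637
    x: enter (2,8) at t=0.2899
    x: enter (1,8) at t=1.3252 ← occupied
  → r_1 = 1.3252
beam 2: φ=-45°, α=255°
  dir = (cos 255°, sin 255°) = (-0.2588, -0.9659); from cell (3,8)
  next x-line at t=1.0818, next y-line at t=0.6315; Δt_x=3.8637, Δt_y=1.0353
    y: enter (3,7) at t=0.6315 ← occupied
  → r_2 = 0.6315
beam 3: φ=45°, α=345°
  dir = (cos 345°, sin 345°) = (0.9659, -0.2588); from cell (3,8)
  next x-line at t=0.7454, next y-line at t=2.3569; Δt_x=1.0353, Δt_y=3.8637
    x: enter (4,8) at t=0.7454
    x: enter (5,8) at t=1.7807 ← occupied
  → r_3 = 1.7807
beam 4: φ=135°, α=75°
  dir = (cos 75°, sin 75°) = (0.2588, 0.9659); from cell (3,8)
  next x-line at t=2.7819, next y-line at t=0.4038; Δt_x=3.8637, Δt_y=1.0353
    y: enter (3,9) at t=0.4038 ← occupied
  → r_4 = 0.4038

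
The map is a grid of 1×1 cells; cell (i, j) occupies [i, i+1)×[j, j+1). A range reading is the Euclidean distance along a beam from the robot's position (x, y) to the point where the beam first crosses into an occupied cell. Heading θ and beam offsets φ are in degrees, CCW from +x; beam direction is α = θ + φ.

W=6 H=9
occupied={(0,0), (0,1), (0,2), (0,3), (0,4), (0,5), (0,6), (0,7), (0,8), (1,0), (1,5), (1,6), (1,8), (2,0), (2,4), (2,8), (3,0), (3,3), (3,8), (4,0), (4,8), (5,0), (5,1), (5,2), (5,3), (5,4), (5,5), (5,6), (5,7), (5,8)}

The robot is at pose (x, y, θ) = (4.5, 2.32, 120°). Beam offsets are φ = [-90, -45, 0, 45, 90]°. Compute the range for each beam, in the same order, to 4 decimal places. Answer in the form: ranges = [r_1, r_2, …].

beam 1: φ=-90°, α=30°
  cosα=0.8660 sinα=0.5000 | (4,2) | tMaxX 0.5774 tMaxY 1.3600 | tΔX 1.1547 tΔY 2.0000
    t=0.5774 [x] (5,2) — stop
  → r_1 = 0.5774
beam 2: φ=-45°, α=75°
  cosα=0.2588 sinα=0.9659 | (4,2) | tMaxX 1.9319 tMaxY 0.7040 | tΔX 3.8637 tΔY 1.0353
    t=0.7040 [y] (4,3)
    t=1.7393 [y] (4,4)
    t=1.9319 [x] (5,4) — stop
  → r_2 = 1.9319
beam 3: φ=0°, α=120°
  cosα=-0.5000 sinα=0.8660 | (4,2) | tMaxX 1.0000 tMaxY 0.7852 | tΔX 2.0000 tΔY 1.1547
    t=0.7852 [y] (4,3)
    t=1.0000 [x] (3,3) — stop
  → r_3 = 1.0000
beam 4: φ=45°, α=165°
  cosα=-0.9659 sinα=0.2588 | (4,2) | tMaxX 0.5176 tMaxY 2.6273 | tΔX 1.0353 tΔY 3.8637
    t=0.5176 [x] (3,2)
    t=1.5529 [x] (2,2)
    t=2.5882 [x] (1,2)
    t=2.6273 [y] (1,3)
    t=3.6235 [x] (0,3) — stop
  → r_4 = 3.6235
beam 5: φ=90°, α=210°
  cosα=-0.8660 sinα=-0.5000 | (4,2) | tMaxX 0.5774 tMaxY 0.6400 | tΔX 1.1547 tΔY 2.0000
    t=0.5774 [x] (3,2)
    t=0.6400 [y] (3,1)
    t=1.7321 [x] (2,1)
    t=2.6400 [y] (2,0) — stop
  → r_5 = 2.6400

ranges = [0.5774, 1.9319, 1.0000, 3.6235, 2.6400]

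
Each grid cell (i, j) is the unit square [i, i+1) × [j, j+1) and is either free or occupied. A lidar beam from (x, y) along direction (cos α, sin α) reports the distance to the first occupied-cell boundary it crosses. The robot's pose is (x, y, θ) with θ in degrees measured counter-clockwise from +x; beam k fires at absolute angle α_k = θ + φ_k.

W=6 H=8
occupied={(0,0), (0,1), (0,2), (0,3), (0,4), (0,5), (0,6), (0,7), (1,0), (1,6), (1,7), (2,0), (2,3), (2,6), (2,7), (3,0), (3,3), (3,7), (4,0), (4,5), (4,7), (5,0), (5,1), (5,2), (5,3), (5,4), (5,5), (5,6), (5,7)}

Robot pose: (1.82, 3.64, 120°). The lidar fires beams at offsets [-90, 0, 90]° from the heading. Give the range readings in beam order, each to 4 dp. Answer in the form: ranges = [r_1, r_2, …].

beam 1: φ=-90°, α=30°
  dir = (cos 30°, sin 30°) = (0.8660, 0.5000); from cell (1,3)
  next x-line at t=0.2078, next y-line at t=0.7200; Δt_x=1.1547, Δt_y=2.0000
    x: enter (2,3) at t=0.2078 ← occupied
  → r_1 = 0.2078
beam 2: φ=0°, α=120°
  dir = (cos 120°, sin 120°) = (-0.5000, 0.8660); from cell (1,3)
  next x-line at t=1.6400, next y-line at t=0.4157; Δt_x=2.0000, Δt_y=1.1547
    y: enter (1,4) at t=0.4157
    y: enter (1,5) at t=1.5704
    x: enter (0,5) at t=1.6400 ← occupied
  → r_2 = 1.6400
beam 3: φ=90°, α=210°
  dir = (cos 210°, sin 210°) = (-0.8660, -0.5000); from cell (1,3)
  next x-line at t=0.9469, next y-line at t=1.2800; Δt_x=1.1547, Δt_y=2.0000
    x: enter (0,3) at t=0.9469 ← occupied
  → r_3 = 0.9469

ranges = [0.2078, 1.6400, 0.9469]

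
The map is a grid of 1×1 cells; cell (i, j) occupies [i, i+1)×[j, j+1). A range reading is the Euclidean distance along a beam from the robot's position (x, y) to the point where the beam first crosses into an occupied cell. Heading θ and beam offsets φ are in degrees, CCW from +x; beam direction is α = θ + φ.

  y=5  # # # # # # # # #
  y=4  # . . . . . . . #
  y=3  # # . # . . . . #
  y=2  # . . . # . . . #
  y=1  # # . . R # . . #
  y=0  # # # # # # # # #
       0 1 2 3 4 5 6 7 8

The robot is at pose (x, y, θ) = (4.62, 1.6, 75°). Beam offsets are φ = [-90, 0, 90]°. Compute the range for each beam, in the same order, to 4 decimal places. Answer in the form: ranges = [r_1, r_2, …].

beam 1: φ=-90°, α=345°
  cosα=0.9659 sinα=-0.2588 | (4,1) | tMaxX 0.3934 tMaxY 2.3182 | tΔX 1.0353 tΔY 3.8637
    t=0.3934 [x] (5,1) — stop
  → r_1 = 0.3934
beam 2: φ=0°, α=75°
  cosα=0.2588 sinα=0.9659 | (4,1) | tMaxX 1.4682 tMaxY 0.4141 | tΔX 3.8637 tΔY 1.0353
    t=0.4141 [y] (4,2) — stop
  → r_2 = 0.4141
beam 3: φ=90°, α=165°
  cosα=-0.9659 sinα=0.2588 | (4,1) | tMaxX 0.6419 tMaxY 1.5455 | tΔX 1.0353 tΔY 3.8637
    t=0.6419 [x] (3,1)
    t=1.5455 [y] (3,2)
    t=1.6771 [x] (2,2)
    t=2.7124 [x] (1,2)
    t=3.7477 [x] (0,2) — stop
  → r_3 = 3.7477

ranges = [0.3934, 0.4141, 3.7477]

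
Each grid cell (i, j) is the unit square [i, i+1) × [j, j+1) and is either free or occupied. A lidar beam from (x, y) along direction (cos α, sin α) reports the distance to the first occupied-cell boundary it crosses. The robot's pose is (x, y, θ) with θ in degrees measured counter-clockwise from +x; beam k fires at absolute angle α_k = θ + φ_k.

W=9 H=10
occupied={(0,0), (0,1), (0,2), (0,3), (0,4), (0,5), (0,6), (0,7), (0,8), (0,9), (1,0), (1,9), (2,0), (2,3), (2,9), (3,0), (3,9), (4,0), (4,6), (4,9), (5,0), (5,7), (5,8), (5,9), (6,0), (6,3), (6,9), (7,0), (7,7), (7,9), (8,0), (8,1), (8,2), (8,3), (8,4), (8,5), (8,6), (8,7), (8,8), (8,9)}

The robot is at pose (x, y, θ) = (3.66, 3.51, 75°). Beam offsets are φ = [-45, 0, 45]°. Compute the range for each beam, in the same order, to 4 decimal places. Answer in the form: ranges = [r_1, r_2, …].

beam 1: φ=-45°, α=30°
  dir = (cos 30°, sin 30°) = (0.8660, 0.5000); from cell (3,3)
  next x-line at t=0.3926, next y-line at t=0.9800; Δt_x=1.1547, Δt_y=2.0000
    x: enter (4,3) at t=0.3926
    y: enter (4,4) at t=0.9800
    x: enter (5,4) at t=1.5473
    x: enter (6,4) at t=2.7020
    y: enter (6,5) at t=2.9800
    x: enter (7,5) at t=3.8567
    y: enter (7,6) at t=4.9800
    x: enter (8,6) at t=5.0114 ← occupied
  → r_1 = 5.0114
beam 2: φ=0°, α=75°
  dir = (cos 75°, sin 75°) = (0.2588, 0.9659); from cell (3,3)
  next x-line at t=1.3137, next y-line at t=0.5073; Δt_x=3.8637, Δt_y=1.0353
    y: enter (3,4) at t=0.5073
    x: enter (4,4) at t=1.3137
    y: enter (4,5) at t=1.5426
    y: enter (4,6) at t=2.5778 ← occupied
  → r_2 = 2.5778
beam 3: φ=45°, α=120°
  dir = (cos 120°, sin 120°) = (-0.5000, 0.8660); from cell (3,3)
  next x-line at t=1.3200, next y-line at t=0.5658; Δt_x=2.0000, Δt_y=1.1547
    y: enter (3,4) at t=0.5658
    x: enter (2,4) at t=1.3200
    y: enter (2,5) at t=1.7205
    y: enter (2,6) at t=2.8752
    x: enter (1,6) at t=3.3200
    y: enter (1,7) at t=4.0299
    y: enter (1,8) at t=5.1846
    x: enter (0,8) at t=5.3200 ← occupied
  → r_3 = 5.3200

ranges = [5.0114, 2.5778, 5.3200]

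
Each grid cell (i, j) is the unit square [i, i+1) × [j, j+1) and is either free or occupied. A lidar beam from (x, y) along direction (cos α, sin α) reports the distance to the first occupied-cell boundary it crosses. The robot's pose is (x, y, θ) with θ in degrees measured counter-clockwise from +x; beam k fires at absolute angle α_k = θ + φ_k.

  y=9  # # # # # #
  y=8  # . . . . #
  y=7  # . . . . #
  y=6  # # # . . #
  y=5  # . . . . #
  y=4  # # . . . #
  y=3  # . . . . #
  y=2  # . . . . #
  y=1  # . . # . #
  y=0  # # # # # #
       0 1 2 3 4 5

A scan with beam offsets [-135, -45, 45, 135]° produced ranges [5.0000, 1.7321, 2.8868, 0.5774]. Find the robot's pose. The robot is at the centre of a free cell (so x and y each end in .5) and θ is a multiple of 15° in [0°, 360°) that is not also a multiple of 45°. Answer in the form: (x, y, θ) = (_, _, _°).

(x, y, θ) = (3.5, 6.5, 15°)

Candidates: 28 free-cell centres × 16 headings = 448 poses. Raycast each; keep the one whose scan matches to 4 dp.
  (4.5, 2.5, 345°): beam 1 = 1.0000 ≠ 5.0000 ✗
  (1.5, 2.5, 255°): beam 1 = 1.0000 ≠ 5.0000 ✗
  (3.5, 7.5, 285°): beam 1 = 2.8868 ≠ 5.0000 ✗
  (4.5, 6.5, 120°): beam 1 = 0.5176 ≠ 5.0000 ✗
  …
  (3.5, 6.5, 15°): r_1=5.0000, r_2=1.7321, r_3=2.8868, r_4=0.5774 — all match ✓
No second candidate reproduces the full scan.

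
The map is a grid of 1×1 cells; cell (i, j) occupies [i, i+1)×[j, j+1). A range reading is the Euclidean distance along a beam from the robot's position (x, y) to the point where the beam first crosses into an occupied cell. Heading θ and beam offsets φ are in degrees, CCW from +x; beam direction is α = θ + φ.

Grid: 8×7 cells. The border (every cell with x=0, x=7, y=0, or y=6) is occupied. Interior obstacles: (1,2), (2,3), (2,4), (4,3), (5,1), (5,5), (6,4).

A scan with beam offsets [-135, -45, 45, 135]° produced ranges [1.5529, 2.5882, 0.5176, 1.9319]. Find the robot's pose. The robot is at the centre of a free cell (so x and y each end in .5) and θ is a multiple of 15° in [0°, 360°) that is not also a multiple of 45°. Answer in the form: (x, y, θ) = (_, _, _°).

(x, y, θ) = (4.5, 2.5, 30°)

Enumerate (i+0.5, j+0.5, θ) over the 23 free cells and 16 admissible headings. For each, cast all 4 beams and compare to the given ranges.
  (1.5, 4.5, 345°): beam 1 = 0.5774 ≠ 1.5529 ✗
  (4.5, 5.5, 15°): beam 1 = 5.1962 ≠ 1.5529 ✗
  (6.5, 3.5, 285°): beam 1 = 5.0000 ≠ 1.5529 ✗
  (3.5, 5.5, 150°): beam 2 = 0.5176 ≠ 2.5882 ✗
  (3.5, 3.5, 75°): beam 1 = 2.8868 ≠ 1.5529 ✗
  …
  (4.5, 2.5, 30°): r_1=1.5529, r_2=2.5882, r_3=0.5176, r_4=1.9319 — all match ✓
Unique over the lattice → pose = (4.5, 2.5, 30°).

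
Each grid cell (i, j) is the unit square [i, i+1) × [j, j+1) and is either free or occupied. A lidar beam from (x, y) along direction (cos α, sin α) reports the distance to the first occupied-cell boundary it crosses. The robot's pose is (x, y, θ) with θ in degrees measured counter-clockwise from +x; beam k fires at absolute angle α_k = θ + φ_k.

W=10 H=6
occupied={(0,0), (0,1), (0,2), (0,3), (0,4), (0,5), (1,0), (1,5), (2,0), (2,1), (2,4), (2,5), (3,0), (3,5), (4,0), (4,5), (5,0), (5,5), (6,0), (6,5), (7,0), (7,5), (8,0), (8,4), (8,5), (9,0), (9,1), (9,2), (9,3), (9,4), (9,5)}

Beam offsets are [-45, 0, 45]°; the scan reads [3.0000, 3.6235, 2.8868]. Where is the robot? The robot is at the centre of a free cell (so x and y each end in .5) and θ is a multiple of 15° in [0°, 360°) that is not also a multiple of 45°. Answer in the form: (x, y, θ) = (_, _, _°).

(x, y, θ) = (5.5, 2.5, 15°)

Candidates: 29 free-cell centres × 16 headings = 464 poses. Raycast each; keep the one whose scan matches to 4 dp.
  (6.5, 3.5, 15°): beam 1 = 2.8868 ≠ 3.0000 ✗
  (2.5, 2.5, 15°): beam 2 = 5.7956 ≠ 3.6235 ✗
  (1.5, 4.5, 255°): beam 1 = 0.5774 ≠ 3.0000 ✗
  (5.5, 3.5, 165°): beam 1 = 1.7321 ≠ 3.0000 ✗
  …
  (5.5, 2.5, 15°): r_1=3.0000, r_2=3.6235, r_3=2.8868 — all match ✓
No second candidate reproduces the full scan.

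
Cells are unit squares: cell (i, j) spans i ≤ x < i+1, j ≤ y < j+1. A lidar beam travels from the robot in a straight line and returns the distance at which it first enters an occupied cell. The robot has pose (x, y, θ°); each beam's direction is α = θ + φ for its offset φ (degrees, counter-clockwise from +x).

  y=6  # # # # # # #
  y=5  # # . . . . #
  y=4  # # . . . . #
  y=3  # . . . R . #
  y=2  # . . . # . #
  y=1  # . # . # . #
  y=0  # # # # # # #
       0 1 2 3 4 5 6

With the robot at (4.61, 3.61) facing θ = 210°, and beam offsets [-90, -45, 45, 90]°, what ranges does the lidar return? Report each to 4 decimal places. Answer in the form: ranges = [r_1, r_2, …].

ranges = [2.7597, 2.7021, 0.6315, 0.7044]

beam 1: φ=-90°, α=120°
  d=(-0.5000,0.8660)  start (4,3)  tX=1.2200 tY=0.4503  stride 1/|dx|=2.0000 1/|dy|=1.1547
    cross y-line → (4,4), t=0.4503
    cross x-line → (3,4), t=1.2200
    cross y-line → (3,5), t=1.6050
    cross y-line → (3,6), t=2.7597 (wall)
  → r_1 = 2.7597
beam 2: φ=-45°, α=165°
  d=(-0.9659,0.2588)  start (4,3)  tX=0.6315 tY=1.5068  stride 1/|dx|=1.0353 1/|dy|=3.8637
    cross x-line → (3,3), t=0.6315
    cross y-line → (3,4), t=1.5068
    cross x-line → (2,4), t=1.6668
    cross x-line → (1,4), t=2.7021 (wall)
  → r_2 = 2.7021
beam 3: φ=45°, α=255°
  d=(-0.2588,-0.9659)  start (4,3)  tX=2.3569 tY=0.6315  stride 1/|dx|=3.8637 1/|dy|=1.0353
    cross y-line → (4,2), t=0.6315 (wall)
  → r_3 = 0.6315
beam 4: φ=90°, α=300°
  d=(0.5000,-0.8660)  start (4,3)  tX=0.7800 tY=0.7044  stride 1/|dx|=2.0000 1/|dy|=1.1547
    cross y-line → (4,2), t=0.7044 (wall)
  → r_4 = 0.7044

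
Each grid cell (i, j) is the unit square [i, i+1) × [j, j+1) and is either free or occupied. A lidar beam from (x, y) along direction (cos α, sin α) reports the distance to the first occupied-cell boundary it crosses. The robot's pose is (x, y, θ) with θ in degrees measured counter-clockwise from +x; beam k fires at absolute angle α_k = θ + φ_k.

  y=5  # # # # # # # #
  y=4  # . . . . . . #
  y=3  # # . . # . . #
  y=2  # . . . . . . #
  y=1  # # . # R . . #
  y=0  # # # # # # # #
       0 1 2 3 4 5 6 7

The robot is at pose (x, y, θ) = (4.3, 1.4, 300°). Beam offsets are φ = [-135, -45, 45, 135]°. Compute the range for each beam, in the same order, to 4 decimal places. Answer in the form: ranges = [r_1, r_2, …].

beam 1: φ=-135°, α=165°
  dir = (cos 165°, sin 165°) = (-0.9659, 0.2588); from cell (4,1)
  next x-line at t=0.3106, next y-line at t=2.3182; Δt_x=1.0353, Δt_y=3.8637
    x: enter (3,1) at t=0.3106 ← occupied
  → r_1 = 0.3106
beam 2: φ=-45°, α=255°
  dir = (cos 255°, sin 255°) = (-0.2588, -0.9659); from cell (4,1)
  next x-line at t=1.1591, next y-line at t=0.4141; Δt_x=3.8637, Δt_y=1.0353
    y: enter (4,0) at t=0.4141 ← occupied
  → r_2 = 0.4141
beam 3: φ=45°, α=345°
  dir = (cos 345°, sin 345°) = (0.9659, -0.2588); from cell (4,1)
  next x-line at t=0.7247, next y-line at t=1.5455; Δt_x=1.0353, Δt_y=3.8637
    x: enter (5,1) at t=0.7247
    y: enter (5,0) at t=1.5455 ← occupied
  → r_3 = 1.5455
beam 4: φ=135°, α=75°
  dir = (cos 75°, sin 75°) = (0.2588, 0.9659); from cell (4,1)
  next x-line at t=2.7046, next y-line at t=0.6212; Δt_x=3.8637, Δt_y=1.0353
    y: enter (4,2) at t=0.6212
    y: enter (4,3) at t=1.6564 ← occupied
  → r_4 = 1.6564

ranges = [0.3106, 0.4141, 1.5455, 1.6564]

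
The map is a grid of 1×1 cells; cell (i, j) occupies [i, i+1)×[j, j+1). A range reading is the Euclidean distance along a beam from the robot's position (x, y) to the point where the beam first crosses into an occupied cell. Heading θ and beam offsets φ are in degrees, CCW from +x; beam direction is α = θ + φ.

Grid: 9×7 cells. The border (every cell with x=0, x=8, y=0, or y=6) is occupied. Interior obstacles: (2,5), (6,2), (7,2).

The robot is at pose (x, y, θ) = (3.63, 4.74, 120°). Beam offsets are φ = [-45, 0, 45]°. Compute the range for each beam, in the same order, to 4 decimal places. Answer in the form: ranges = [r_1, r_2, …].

beam 1: φ=-45°, α=75°
  cosα=0.2588 sinα=0.9659 | (3,4) | tMaxX 1.4296 tMaxY 0.2692 | tΔX 3.8637 tΔY 1.0353
    t=0.2692 [y] (3,5)
    t=1.3044 [y] (3,6) — stop
  → r_1 = 1.3044
beam 2: φ=0°, α=120°
  cosα=-0.5000 sinα=0.8660 | (3,4) | tMaxX 1.2600 tMaxY 0.3002 | tΔX 2.0000 tΔY 1.1547
    t=0.3002 [y] (3,5)
    t=1.2600 [x] (2,5) — stop
  → r_2 = 1.2600
beam 3: φ=45°, α=165°
  cosα=-0.9659 sinα=0.2588 | (3,4) | tMaxX 0.6522 tMaxY 1.0046 | tΔX 1.0353 tΔY 3.8637
    t=0.6522 [x] (2,4)
    t=1.0046 [y] (2,5) — stop
  → r_3 = 1.0046

ranges = [1.3044, 1.2600, 1.0046]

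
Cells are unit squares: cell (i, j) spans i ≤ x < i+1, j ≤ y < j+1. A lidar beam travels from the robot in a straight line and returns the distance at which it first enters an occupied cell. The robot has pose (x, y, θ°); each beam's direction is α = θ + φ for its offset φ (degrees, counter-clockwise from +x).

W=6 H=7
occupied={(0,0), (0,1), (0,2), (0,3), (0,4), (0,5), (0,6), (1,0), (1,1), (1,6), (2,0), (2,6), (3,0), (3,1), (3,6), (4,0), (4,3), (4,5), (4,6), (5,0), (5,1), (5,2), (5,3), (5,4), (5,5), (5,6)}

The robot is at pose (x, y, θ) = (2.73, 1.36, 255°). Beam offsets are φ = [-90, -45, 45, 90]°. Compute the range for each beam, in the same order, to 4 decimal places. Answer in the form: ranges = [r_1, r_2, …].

ranges = [0.7558, 0.7200, 0.4157, 0.2795]

beam 1: φ=-90°, α=165°
  direction (-0.9659, 0.2588); cell (2,1); t to first gridline: x 0.7558, y 2.4728 (then +1.0353 / +3.8637)
    (1,1) via x @ 0.7558  # hit
  → r_1 = 0.7558
beam 2: φ=-45°, α=210°
  direction (-0.8660, -0.5000); cell (2,1); t to first gridline: x 0.8429, y 0.7200 (then +1.1547 / +2.0000)
    (2,0) via y @ 0.7200  # hit
  → r_2 = 0.7200
beam 3: φ=45°, α=300°
  direction (0.5000, -0.8660); cell (2,1); t to first gridline: x 0.5400, y 0.4157 (then +2.0000 / +1.1547)
    (2,0) via y @ 0.4157  # hit
  → r_3 = 0.4157
beam 4: φ=90°, α=345°
  direction (0.9659, -0.2588); cell (2,1); t to first gridline: x 0.2795, y 1.3909 (then +1.0353 / +3.8637)
    (3,1) via x @ 0.2795  # hit
  → r_4 = 0.2795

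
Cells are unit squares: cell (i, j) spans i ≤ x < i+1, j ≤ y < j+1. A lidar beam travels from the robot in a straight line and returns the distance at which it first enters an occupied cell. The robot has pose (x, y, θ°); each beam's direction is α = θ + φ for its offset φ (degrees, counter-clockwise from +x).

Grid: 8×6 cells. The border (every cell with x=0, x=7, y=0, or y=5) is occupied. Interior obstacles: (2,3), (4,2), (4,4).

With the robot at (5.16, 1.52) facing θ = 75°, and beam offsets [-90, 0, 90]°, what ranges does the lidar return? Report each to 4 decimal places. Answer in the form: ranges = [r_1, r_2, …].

beam 1: φ=-90°, α=345°
  d=(0.9659,-0.2588)  start (5,1)  tX=0.8696 tY=2.0091  stride 1/|dx|=1.0353 1/|dy|=3.8637
    cross x-line → (6,1), t=0.8696
    cross x-line → (7,1), t=1.9049 (wall)
  → r_1 = 1.9049
beam 2: φ=0°, α=75°
  d=(0.2588,0.9659)  start (5,1)  tX=3.2455 tY=0.4969  stride 1/|dx|=3.8637 1/|dy|=1.0353
    cross y-line → (5,2), t=0.4969
    cross y-line → (5,3), t=1.5322
    cross y-line → (5,4), t=2.5675
    cross x-line → (6,4), t=3.2455
    cross y-line → (6,5), t=3.6028 (wall)
  → r_2 = 3.6028
beam 3: φ=90°, α=165°
  d=(-0.9659,0.2588)  start (5,1)  tX=0.1656 tY=1.8546  stride 1/|dx|=1.0353 1/|dy|=3.8637
    cross x-line → (4,1), t=0.1656
    cross x-line → (3,1), t=1.2009
    cross y-line → (3,2), t=1.8546
    cross x-line → (2,2), t=2.2362
    cross x-line → (1,2), t=3.2715
    cross x-line → (0,2), t=4.3067 (wall)
  → r_3 = 4.3067

ranges = [1.9049, 3.6028, 4.3067]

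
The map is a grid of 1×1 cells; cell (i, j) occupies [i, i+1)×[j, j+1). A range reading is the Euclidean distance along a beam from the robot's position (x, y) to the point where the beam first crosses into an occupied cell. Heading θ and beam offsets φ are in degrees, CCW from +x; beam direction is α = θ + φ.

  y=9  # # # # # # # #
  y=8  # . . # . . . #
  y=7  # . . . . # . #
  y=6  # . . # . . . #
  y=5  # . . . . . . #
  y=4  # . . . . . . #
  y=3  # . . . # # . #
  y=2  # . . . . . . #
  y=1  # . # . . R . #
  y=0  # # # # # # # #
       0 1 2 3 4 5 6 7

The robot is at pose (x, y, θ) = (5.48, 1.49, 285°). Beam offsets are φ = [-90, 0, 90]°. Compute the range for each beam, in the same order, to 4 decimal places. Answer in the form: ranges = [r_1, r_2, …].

ranges = [1.8932, 0.5073, 1.5736]

beam 1: φ=-90°, α=195°
  d=(-0.9659,-0.2588)  start (5,1)  tX=0.4969 tY=1.8932  stride 1/|dx|=1.0353 1/|dy|=3.8637
    cross x-line → (4,1), t=0.4969
    cross x-line → (3,1), t=1.5322
    cross y-line → (3,0), t=1.8932 (wall)
  → r_1 = 1.8932
beam 2: φ=0°, α=285°
  d=(0.2588,-0.9659)  start (5,1)  tX=2.0091 tY=0.5073  stride 1/|dx|=3.8637 1/|dy|=1.0353
    cross y-line → (5,0), t=0.5073 (wall)
  → r_2 = 0.5073
beam 3: φ=90°, α=15°
  d=(0.9659,0.2588)  start (5,1)  tX=0.5383 tY=1.9705  stride 1/|dx|=1.0353 1/|dy|=3.8637
    cross x-line → (6,1), t=0.5383
    cross x-line → (7,1), t=1.5736 (wall)
  → r_3 = 1.5736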